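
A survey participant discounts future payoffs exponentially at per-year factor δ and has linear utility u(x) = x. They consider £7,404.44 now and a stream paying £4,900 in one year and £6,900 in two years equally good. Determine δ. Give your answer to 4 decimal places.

Equating present values: 7404.44 = 4900δ + 6900δ².
That is, 6900δ² + 4900δ − 7404.44 = 0, a quadratic in δ.
By the quadratic formula (taking the positive root), δ = (−4900 + √228372544.00) / 13800 ≈ 0.7400.

δ ≈ 0.7400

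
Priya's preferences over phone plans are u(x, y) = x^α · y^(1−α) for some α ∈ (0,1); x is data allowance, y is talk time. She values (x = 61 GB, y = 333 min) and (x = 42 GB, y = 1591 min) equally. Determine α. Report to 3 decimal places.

α ≈ 0.807

The Cobb–Douglas utilities coincide, so 61^α·333^(1−α) = 42^α·1591^(1−α).
Rearrange to (61/42)^α = (1591/333)^(1−α) and take logs: α·0.373204 = (1−α)·1.563976.
Thus α·(1.937180) = 1.563976, so α = 1.563976/1.937180 ≈ 0.807.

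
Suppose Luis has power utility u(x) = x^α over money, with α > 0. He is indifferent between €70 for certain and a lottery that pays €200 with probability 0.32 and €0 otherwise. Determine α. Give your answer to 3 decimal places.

α ≈ 1.085

Since u(0) = 0, the lottery's EU is 0.32·200^α.
Setting u(70) equal to that: 70^α = 0.32·200^α ⇒ (70/200)^α = 0.32.
Take logs: α = ln 0.32 / ln(70/200) ≈ 1.08536.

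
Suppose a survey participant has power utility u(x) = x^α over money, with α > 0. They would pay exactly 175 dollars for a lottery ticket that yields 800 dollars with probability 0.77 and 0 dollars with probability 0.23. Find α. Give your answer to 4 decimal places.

α ≈ 0.1720

The lottery's expected utility is 0.77·u(800) + 0.23·u(0) = 0.77·800^α (since u(0) = 0 for α > 0).
Setting u(175) equal to that: 175^α = 0.77·800^α ⇒ (175/800)^α = 0.77.
Take logs: α = ln 0.77 / ln(175/800) ≈ 0.171970.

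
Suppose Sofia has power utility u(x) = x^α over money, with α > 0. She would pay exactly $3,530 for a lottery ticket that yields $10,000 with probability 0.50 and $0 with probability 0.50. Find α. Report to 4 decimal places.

The lottery's expected utility is 0.50·u(10000) + 0.50·u(0) = 0.50·10000^α (since u(0) = 0 for α > 0).
Equating: 3530^α = 0.50·10000^α, i.e. 0.3530^α = 0.50.
Take logs: α = ln 0.50 / ln(3530/10000) ≈ 0.665664.

α ≈ 0.6657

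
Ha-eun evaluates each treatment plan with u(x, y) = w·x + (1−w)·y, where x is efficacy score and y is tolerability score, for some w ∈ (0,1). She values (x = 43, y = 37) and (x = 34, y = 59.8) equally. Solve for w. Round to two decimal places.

w = 0.72

Equating utilities: w·43 + (1−w)·37 = w·34 + (1−w)·59.8.
Collecting terms: w·9 = (1−w)·22.8.
So w/(1−w) = 22.8/9 = 2.5333, giving w = 22.8/(9+22.8) = 0.72.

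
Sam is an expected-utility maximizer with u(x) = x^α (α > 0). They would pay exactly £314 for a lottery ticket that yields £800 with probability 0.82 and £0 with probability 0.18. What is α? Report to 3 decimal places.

α ≈ 0.212

EU(lottery) = 0.82·800^α + 0.18·0 = 0.82·800^α.
Setting u(314) equal to that: 314^α = 0.82·800^α ⇒ (314/800)^α = 0.82.
Take logs: α = ln 0.82 / ln(314/800) ≈ 0.21220.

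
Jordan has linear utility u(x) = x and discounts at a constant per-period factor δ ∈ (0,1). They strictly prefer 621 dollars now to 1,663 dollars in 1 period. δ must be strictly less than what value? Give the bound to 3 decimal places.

The preference means 621 > δ·1663.
So δ < 621/1663 = 0.37342.

δ < 0.373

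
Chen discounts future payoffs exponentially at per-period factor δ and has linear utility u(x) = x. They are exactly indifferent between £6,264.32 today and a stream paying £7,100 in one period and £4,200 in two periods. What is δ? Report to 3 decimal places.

δ ≈ 0.640

The stream is worth 7100δ + 4200δ² today, so 7100δ + 4200δ² = 6264.32.
Rearranged: 4200δ² + 7100δ − 6264.32 = 0.
The positive root is δ = [−7100 + √(7100² + 4·4200·6264.32)] / (2·4200) = (−7100 + 12476.000)/8400 ≈ 0.640.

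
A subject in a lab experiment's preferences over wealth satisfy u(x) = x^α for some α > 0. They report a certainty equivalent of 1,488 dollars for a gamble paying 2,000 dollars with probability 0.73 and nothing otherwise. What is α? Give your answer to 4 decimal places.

The lottery's expected utility is 0.73·u(2000) + 0.27·u(0) = 0.73·2000^α (since u(0) = 0 for α > 0).
Equating: 1488^α = 0.73·2000^α, i.e. 0.7440^α = 0.73.
Take logs: α = ln 0.73 / ln(1488/2000) ≈ 1.064239.

α ≈ 1.0642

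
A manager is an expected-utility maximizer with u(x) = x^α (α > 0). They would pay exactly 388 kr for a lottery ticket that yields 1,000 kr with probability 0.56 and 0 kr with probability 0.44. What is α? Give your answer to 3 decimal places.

Since u(0) = 0, the lottery's EU is 0.56·1000^α.
Equating: 388^α = 0.56·1000^α, i.e. 0.3880^α = 0.56.
Take logs: α = ln 0.56 / ln(388/1000) ≈ 0.61243.

α ≈ 0.612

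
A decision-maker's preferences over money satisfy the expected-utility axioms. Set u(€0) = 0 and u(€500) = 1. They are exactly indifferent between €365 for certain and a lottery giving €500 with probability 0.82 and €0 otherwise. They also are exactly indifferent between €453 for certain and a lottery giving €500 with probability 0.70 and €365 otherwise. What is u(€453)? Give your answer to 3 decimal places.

First, u(€365) = 0.82·u(€500) + 0.18·u(€0) = 0.82.
Then u(€453) = 0.70·u(€500) + 0.30·u(€365) = 0.70·1.00 + 0.30·0.82 = 0.9460.

0.946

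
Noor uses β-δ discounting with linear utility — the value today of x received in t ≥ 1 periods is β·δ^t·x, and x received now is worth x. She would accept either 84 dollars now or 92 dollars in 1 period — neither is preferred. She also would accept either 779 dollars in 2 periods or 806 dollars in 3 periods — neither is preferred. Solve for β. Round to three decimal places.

β ≈ 0.945

From the later pair, β·δ^2·779 = β·δ^3·806; dividing through, δ = 779/806 = 0.96650.
The first indifference: 84 = β·δ·92, so β = 84/(δ·92) = 84/(0.96650·92) ≈ 0.945.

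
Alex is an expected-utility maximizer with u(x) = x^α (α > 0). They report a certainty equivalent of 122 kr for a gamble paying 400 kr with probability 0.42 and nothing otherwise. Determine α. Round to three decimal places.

α ≈ 0.731

EU(lottery) = 0.42·400^α + 0.58·0 = 0.42·400^α.
Indifference: 122^α = 0.42·400^α, so (122/400)^α = 0.42.
Taking logs: α·ln(122/400) = ln(0.42), so α = -0.867501 / -1.187444 ≈ 0.731.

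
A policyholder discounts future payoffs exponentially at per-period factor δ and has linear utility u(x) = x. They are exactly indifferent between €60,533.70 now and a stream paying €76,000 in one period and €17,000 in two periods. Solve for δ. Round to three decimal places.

δ ≈ 0.690

The stream is worth 76000δ + 17000δ² today, so 76000δ + 17000δ² = 60533.70.
That is, 17000δ² + 76000δ − 60533.70 = 0, a quadratic in δ.
The positive root is δ = [−76000 + √(76000² + 4·17000·60533.70)] / (2·17000) = (−76000 + 99460.000)/34000 ≈ 0.690.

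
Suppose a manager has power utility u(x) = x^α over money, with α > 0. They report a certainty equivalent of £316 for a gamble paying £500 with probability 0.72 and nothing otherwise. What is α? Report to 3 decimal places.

The lottery's expected utility is 0.72·u(500) + 0.28·u(0) = 0.72·500^α (since u(0) = 0 for α > 0).
Setting u(316) equal to that: 316^α = 0.72·500^α ⇒ (316/500)^α = 0.72.
Taking logs: α·ln(316/500) = ln(0.72), so α = -0.328504 / -0.458866 ≈ 0.716.

α ≈ 0.716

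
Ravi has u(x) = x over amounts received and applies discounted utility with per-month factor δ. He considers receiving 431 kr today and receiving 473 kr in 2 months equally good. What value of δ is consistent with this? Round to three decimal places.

δ ≈ 0.955

Equating discounted utilities: u(431) = δ^2·u(473) ⇒ δ^2 = u(431)/u(473).
With u(x) = x: δ^2 = 431/473 = 0.91121.
Taking the square root: δ = 0.91121^(1/2) ≈ 0.955.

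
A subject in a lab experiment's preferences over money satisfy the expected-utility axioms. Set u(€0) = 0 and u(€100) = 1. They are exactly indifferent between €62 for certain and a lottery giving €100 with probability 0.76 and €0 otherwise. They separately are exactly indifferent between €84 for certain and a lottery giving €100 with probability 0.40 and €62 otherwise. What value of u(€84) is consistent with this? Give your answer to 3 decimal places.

The first gamble pins u(€62): it must equal 0.76·1 + 0.24·0 = 0.76.
The second indifference gives u(€84) = 0.40·u(€100) + 0.60·u(€62) = 0.40·1.00 + 0.60·0.76 = 0.8560.

0.856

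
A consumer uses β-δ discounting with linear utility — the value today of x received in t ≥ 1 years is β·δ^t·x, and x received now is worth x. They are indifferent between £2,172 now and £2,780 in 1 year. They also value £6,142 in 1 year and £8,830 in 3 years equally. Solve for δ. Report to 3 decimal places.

The second indifference involves only future payoffs, so β cancels: β·δ^1·6142 = β·δ^3·8830, giving δ^2 = 6142/8830 = 0.69558, so δ = 0.83402.

δ ≈ 0.834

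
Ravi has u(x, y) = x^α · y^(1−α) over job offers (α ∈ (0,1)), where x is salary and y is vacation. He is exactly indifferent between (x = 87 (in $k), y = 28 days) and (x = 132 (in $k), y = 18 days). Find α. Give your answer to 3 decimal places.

Indifference: 87^α · 28^(1−α) = 132^α · 18^(1−α).
(87/132)^α = (18/28)^(1−α); take logs: α·ln(87/132) = (1−α)·ln(18/28), i.e. α·-0.416894 = (1−α)·-0.441833.
So α/(1−α) = (-0.441833)/(-0.416894) = 1.059821, and α = 1.059821/2.059821 ≈ 0.515.

α ≈ 0.515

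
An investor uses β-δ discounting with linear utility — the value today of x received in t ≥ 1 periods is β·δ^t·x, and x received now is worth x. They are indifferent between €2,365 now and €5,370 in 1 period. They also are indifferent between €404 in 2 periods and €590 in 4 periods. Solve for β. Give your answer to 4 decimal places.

β ≈ 0.5322

Both payoffs in the second observation are in the future, so β drops out: δ^2·404 = δ^4·590 ⇒ δ^2 = 404/590 = 0.68475, so δ = 0.82749.
Substituting δ into 2365 = β·δ·5370: β = 2365/(4443.641) ≈ 0.5322.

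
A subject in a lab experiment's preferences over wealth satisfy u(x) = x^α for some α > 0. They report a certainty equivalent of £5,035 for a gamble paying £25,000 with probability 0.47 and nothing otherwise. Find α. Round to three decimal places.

Since u(0) = 0, the lottery's EU is 0.47·25000^α.
Setting u(5035) equal to that: 5035^α = 0.47·25000^α ⇒ (5035/25000)^α = 0.47.
Taking logs: α·ln(5035/25000) = ln(0.47), so α = -0.755023 / -1.602462 ≈ 0.471.

α ≈ 0.471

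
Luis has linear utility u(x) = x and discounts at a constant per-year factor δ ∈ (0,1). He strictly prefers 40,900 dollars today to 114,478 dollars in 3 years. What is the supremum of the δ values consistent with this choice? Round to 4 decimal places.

δ < 0.7096

Comparing present values: 40900 > δ^3·114478.
Hence δ^3 < 40900/114478 = 0.35727, and x ↦ x^(1/3) is increasing on (0,∞).
δ < 0.35727^(1/3) = 0.7096.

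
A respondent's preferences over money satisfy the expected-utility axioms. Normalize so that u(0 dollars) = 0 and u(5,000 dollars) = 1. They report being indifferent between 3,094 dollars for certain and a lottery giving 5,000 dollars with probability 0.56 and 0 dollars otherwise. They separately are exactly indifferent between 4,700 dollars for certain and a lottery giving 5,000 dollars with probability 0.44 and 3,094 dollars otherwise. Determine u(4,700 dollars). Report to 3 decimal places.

From the first indifference, u(3,094 dollars) = 0.56·u(5,000 dollars) + 0.44·u(0 dollars) = 0.56·1 + 0.44·0 = 0.56.
Chaining: u(4,700 dollars) = 0.44·1.00 + 0.56·0.56 = 0.7536.

0.754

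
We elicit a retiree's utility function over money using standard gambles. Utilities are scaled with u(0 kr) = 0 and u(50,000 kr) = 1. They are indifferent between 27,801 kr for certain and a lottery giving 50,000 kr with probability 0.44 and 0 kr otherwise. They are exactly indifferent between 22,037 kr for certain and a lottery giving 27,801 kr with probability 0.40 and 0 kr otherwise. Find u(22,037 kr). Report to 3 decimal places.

0.176

The first gamble pins u(27,801 kr): it must equal 0.44·1 + 0.56·0 = 0.44.
Chaining: u(22,037 kr) = 0.40·0.44 + 0.60·0.00 = 0.1760.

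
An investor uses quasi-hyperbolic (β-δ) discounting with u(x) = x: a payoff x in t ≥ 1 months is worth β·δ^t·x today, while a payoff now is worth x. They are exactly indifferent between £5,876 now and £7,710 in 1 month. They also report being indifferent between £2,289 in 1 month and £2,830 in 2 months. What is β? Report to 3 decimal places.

From the later pair, β·δ^1·2289 = β·δ^2·2830; dividing through, δ = 2289/2830 = 0.80883.
Now use the now-vs-future pair: 5876 = β·δ·7710 gives β = 5876/(0.80883·7710) ≈ 0.942.

β ≈ 0.942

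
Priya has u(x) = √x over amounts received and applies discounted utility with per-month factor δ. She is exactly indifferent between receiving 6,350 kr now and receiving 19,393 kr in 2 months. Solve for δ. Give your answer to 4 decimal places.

δ ≈ 0.7565

Equating discounted utilities: u(6350) = δ^2·u(19393) ⇒ δ^2 = u(6350)/u(19393).
Since u(x) = √x, δ^2 = √(6350/19393) = 0.57222.
So δ = 0.57222^(1/2) ≈ 0.7565.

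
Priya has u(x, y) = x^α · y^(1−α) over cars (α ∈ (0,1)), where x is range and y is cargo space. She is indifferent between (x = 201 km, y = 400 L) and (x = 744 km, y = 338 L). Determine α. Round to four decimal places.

Indifference: 201^α · 400^(1−α) = 744^α · 338^(1−α).
Taking logs: α·ln 201 + (1−α)·ln 400 = α·ln 744 + (1−α)·ln 338, i.e. α·-1.3087361 = (1−α)·-0.1684187.
With A = -1.3087361 and B = -0.1684187: α·A = (1−α)·B, so α = B/(A+B) = -0.1684187/-1.4771548 ≈ 0.1140.

α ≈ 0.1140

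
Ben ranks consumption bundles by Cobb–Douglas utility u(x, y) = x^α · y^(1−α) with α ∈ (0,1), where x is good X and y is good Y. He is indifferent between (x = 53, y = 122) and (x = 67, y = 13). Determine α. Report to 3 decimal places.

Indifference: 53^α · 122^(1−α) = 67^α · 13^(1−α).
(53/67)^α = (13/122)^(1−α); take logs: α·ln(53/67) = (1−α)·ln(13/122), i.e. α·-0.234401 = (1−α)·-2.239072.
Thus α·(-2.473473) = -2.239072, so α = -2.239072/-2.473473 ≈ 0.905.

α ≈ 0.905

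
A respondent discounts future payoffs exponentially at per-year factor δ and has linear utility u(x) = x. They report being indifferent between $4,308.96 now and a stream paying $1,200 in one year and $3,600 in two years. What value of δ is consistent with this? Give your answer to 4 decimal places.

Equating present values: 4308.96 = 1200δ + 3600δ².
So 3600δ² + 1200δ − 4308.96 = 0.
δ = (−1200 + √(1200² + 4·3600·4308.96)) / (2·3600) = (−1200 + √63489024.00) / 7200 ≈ 0.9400.

δ ≈ 0.9400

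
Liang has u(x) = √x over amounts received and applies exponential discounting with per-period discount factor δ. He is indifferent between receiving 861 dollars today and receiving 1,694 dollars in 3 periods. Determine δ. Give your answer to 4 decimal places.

The payoff in 3 periods is discounted by δ^3, so u(861) = δ^3·u(1694) and δ^3 = u(861)/u(1694).
With u(x) = √x: δ^3 = √861/√1694 = √(861/1694) = 0.71293.
So δ = 0.71293^(1/3) ≈ 0.8933.

δ ≈ 0.8933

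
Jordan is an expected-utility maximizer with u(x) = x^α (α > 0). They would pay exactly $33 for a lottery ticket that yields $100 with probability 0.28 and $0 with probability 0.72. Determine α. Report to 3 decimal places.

α ≈ 1.148

EU(lottery) = 0.28·100^α + 0.72·0 = 0.28·100^α.
Indifference: 33^α = 0.28·100^α, so (33/100)^α = 0.28.
α = ln(0.28) / ln(33/100) = -1.272966/-1.108663 ≈ 1.148.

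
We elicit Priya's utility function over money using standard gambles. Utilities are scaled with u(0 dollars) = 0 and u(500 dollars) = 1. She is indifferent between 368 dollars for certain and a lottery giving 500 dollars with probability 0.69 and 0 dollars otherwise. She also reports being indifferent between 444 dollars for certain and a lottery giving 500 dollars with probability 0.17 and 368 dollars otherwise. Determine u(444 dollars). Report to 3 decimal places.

0.743

From the first indifference, u(368 dollars) = 0.69·u(500 dollars) + 0.31·u(0 dollars) = 0.69·1 + 0.31·0 = 0.69.
The second indifference gives u(444 dollars) = 0.17·u(500 dollars) + 0.83·u(368 dollars) = 0.17·1.00 + 0.83·0.69 = 0.7427.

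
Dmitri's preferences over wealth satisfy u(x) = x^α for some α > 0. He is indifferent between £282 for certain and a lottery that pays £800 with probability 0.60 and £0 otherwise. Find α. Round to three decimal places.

α ≈ 0.490

The lottery's expected utility is 0.60·u(800) + 0.40·u(0) = 0.60·800^α (since u(0) = 0 for α > 0).
Setting u(282) equal to that: 282^α = 0.60·800^α ⇒ (282/800)^α = 0.60.
Take logs: α = ln 0.60 / ln(282/800) ≈ 0.48990.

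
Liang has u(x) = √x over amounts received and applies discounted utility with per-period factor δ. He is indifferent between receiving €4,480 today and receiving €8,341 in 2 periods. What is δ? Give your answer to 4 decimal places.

The payoff in 2 periods is discounted by δ^2, so u(4480) = δ^2·u(8341) and δ^2 = u(4480)/u(8341).
Since u(x) = √x, δ^2 = √(4480/8341) = 0.73288.
Hence δ = (0.73288)^(1/2) = 0.856081.

δ ≈ 0.8561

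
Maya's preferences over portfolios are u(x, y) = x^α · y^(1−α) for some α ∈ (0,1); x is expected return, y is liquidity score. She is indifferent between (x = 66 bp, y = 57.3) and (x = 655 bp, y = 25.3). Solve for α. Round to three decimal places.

Set the two utilities equal: 66^α·57.3^(1−α) = 655^α·25.3^(1−α).
Taking logs: α·ln 66 + (1−α)·ln 57.3 = α·ln 655 + (1−α)·ln 25.3, i.e. α·-2.294980 = (1−α)·-0.817496.
With A = -2.294980 and B = -0.817496: α·A = (1−α)·B, so α = B/(A+B) = -0.817496/-3.112476 ≈ 0.263.

α ≈ 0.263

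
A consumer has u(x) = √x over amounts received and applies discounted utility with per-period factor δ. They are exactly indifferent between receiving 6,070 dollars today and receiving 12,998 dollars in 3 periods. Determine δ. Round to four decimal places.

δ ≈ 0.8808

The payoff in 3 periods is discounted by δ^3, so u(6070) = δ^3·u(12998) and δ^3 = u(6070)/u(12998).
Since u(x) = √x, δ^3 = √(6070/12998) = 0.68337.
Hence δ = (0.68337)^(1/3) = 0.880816.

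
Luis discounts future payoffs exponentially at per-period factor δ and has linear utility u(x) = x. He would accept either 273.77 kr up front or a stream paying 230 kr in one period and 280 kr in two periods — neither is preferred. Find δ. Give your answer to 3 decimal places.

δ ≈ 0.660

Present value of the stream is 230·δ + 280·δ². Indifference gives 230δ + 280δ² = 273.77.
That is, 280δ² + 230δ − 273.77 = 0, a quadratic in δ.
The positive root is δ = [−230 + √(230² + 4·280·273.77)] / (2·280) = (−230 + 599.602)/560 ≈ 0.660.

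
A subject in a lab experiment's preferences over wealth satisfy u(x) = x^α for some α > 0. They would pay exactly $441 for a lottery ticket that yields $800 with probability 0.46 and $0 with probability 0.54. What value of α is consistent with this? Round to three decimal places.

α ≈ 1.304

Since u(0) = 0, the lottery's EU is 0.46·800^α.
Equating: 441^α = 0.46·800^α, i.e. 0.5513^α = 0.46.
Taking logs: α·ln(441/800) = ln(0.46), so α = -0.776529 / -0.595567 ≈ 1.304.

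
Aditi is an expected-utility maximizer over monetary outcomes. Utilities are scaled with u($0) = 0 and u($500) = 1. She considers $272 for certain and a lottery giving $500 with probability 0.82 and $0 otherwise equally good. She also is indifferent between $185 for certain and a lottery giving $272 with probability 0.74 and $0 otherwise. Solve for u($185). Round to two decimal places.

First, u($272) = 0.82·u($500) + 0.18·u($0) = 0.82.
The second indifference gives u($185) = 0.74·u($272) + 0.26·u($0) = 0.74·0.82 + 0.26·0.00 = 0.6068.

0.61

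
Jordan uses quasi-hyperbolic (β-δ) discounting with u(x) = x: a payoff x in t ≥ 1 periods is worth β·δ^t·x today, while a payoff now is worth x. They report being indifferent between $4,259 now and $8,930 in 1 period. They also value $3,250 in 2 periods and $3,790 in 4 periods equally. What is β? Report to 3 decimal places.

β ≈ 0.515

From the later pair, β·δ^2·3250 = β·δ^4·3790; dividing through, δ^2 = 3250/3790 = 0.85752, so δ = 0.92602.
Substituting δ into 4259 = β·δ·8930: β = 4259/(8269.391) ≈ 0.515.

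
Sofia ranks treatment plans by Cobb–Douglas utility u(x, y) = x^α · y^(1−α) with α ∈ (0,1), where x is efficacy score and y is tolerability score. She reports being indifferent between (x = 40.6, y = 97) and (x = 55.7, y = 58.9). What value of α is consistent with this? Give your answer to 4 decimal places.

α ≈ 0.6120

The Cobb–Douglas utilities coincide, so 40.6^α·97^(1−α) = 55.7^α·58.9^(1−α).
Rearrange to (40.6/55.7)^α = (58.9/97)^(1−α) and take logs: α·-0.3162121 = (1−α)·-0.4988699.
With A = -0.3162121 and B = -0.4988699: α·A = (1−α)·B, so α = B/(A+B) = -0.4988699/-0.8150820 ≈ 0.6120.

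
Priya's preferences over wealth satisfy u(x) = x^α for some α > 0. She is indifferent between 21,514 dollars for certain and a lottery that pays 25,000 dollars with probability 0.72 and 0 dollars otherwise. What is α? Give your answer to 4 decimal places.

α ≈ 2.1875

EU(lottery) = 0.72·25000^α + 0.28·0 = 0.72·25000^α.
Indifference: 21514^α = 0.72·25000^α, so (21514/25000)^α = 0.72.
α = ln(0.72) / ln(21514/25000) = -0.3285041/-0.1501719 ≈ 2.1875.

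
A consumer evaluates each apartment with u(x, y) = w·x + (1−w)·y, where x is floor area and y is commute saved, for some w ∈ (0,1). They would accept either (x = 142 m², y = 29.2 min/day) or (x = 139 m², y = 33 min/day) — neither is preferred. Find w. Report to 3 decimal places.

u(142,29.2) = u(139,33) means w·142 + (1−w)·29.2 = w·139 + (1−w)·33.
Collecting terms: w·3 = (1−w)·3.8.
The marginal rate of substitution is 3.8/3, so w = 3.8/(3+3.8) = 0.559.

w = 0.559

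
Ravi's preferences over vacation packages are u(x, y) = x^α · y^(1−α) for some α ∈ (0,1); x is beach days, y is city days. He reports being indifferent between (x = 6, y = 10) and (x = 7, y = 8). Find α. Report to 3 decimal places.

α ≈ 0.591

Indifference: 6^α · 10^(1−α) = 7^α · 8^(1−α).
Taking logs: α·ln 6 + (1−α)·ln 10 = α·ln 7 + (1−α)·ln 8, i.e. α·-0.154151 = (1−α)·-0.223144.
With A = -0.154151 and B = -0.223144: α·A = (1−α)·B, so α = B/(A+B) = -0.223144/-0.377295 ≈ 0.591.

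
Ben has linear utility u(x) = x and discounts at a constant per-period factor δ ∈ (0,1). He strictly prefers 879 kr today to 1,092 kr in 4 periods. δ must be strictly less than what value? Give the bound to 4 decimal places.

Comparing present values: 879 > δ^4·1092.
Dividing by 1092: δ^4 < 0.80495. Both sides are positive, so the 4th root keeps the direction.
δ < 0.80495^(1/4) = 0.9472.

δ < 0.9472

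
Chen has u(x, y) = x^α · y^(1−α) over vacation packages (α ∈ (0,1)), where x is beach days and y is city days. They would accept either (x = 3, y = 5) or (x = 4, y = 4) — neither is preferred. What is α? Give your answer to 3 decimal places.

α ≈ 0.437

The Cobb–Douglas utilities coincide, so 3^α·5^(1−α) = 4^α·4^(1−α).
Rearrange to (3/4)^α = (4/5)^(1−α) and take logs: α·-0.287682 = (1−α)·-0.223144.
With A = -0.287682 and B = -0.223144: α·A = (1−α)·B, so α = B/(A+B) = -0.223144/-0.510826 ≈ 0.437.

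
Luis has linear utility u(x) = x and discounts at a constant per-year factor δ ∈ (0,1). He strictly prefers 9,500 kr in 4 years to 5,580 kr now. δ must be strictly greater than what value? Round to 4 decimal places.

δ > 0.8754

Comparing present values: 5580 < δ^4·9500.
So δ^4 > 5580/9500 = 0.58737; taking the 4th root of both positive sides preserves the inequality.
δ > 0.58737^(1/4) = 0.8754.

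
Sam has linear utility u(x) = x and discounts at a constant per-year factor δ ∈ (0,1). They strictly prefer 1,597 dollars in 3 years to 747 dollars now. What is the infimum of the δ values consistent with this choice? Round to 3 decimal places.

δ > 0.776

The preference means 747 < δ^3·1597.
So δ^3 > 747/1597 = 0.46775; taking the cube root of both positive sides preserves the inequality.
δ > 0.46775^(1/3) = 0.776.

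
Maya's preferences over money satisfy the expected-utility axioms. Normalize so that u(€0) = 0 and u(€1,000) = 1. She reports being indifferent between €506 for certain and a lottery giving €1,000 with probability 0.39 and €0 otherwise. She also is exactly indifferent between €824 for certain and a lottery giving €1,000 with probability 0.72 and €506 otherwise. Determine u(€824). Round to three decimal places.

0.829

First, u(€506) = 0.39·u(€1,000) + 0.61·u(€0) = 0.39.
Chaining: u(€824) = 0.72·1.00 + 0.28·0.39 = 0.8292.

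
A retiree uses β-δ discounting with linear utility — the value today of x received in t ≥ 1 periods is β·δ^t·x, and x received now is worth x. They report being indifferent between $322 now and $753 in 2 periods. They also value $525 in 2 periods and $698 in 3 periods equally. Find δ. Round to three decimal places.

δ ≈ 0.752

The second indifference involves only future payoffs, so β cancels: β·δ^2·525 = β·δ^3·698, giving δ = 525/698 = 0.75215.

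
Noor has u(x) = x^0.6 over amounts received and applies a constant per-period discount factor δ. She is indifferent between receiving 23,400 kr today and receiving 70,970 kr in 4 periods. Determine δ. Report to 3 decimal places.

δ ≈ 0.847

The payoff in 4 periods is discounted by δ^4, so u(23400) = δ^4·u(70970) and δ^4 = u(23400)/u(70970).
With u(x) = x^0.6: δ^4 = 23400^0.6/70970^0.6 = (23400/70970)^0.6 = 0.51391.
Hence δ = (0.51391)^(1/4) = 0.84668.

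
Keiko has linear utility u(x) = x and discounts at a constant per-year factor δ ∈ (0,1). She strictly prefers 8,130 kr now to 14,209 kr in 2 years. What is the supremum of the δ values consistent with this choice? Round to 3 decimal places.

δ < 0.756

Comparing present values: 8130 > δ^2·14209.
Hence δ^2 < 8130/14209 = 0.57217, and x ↦ x^(1/2) is increasing on (0,∞).
δ < (8130/14209)^(1/2) ≈ 0.756.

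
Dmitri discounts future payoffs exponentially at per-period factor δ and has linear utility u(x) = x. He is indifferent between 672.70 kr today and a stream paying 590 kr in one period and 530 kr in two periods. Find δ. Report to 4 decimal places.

δ ≈ 0.7000

Equating present values: 672.70 = 590δ + 530δ².
That is, 530δ² + 590δ − 672.70 = 0, a quadratic in δ.
By the quadratic formula (taking the positive root), δ = (−590 + √1774224.00) / 1060 ≈ 0.7000.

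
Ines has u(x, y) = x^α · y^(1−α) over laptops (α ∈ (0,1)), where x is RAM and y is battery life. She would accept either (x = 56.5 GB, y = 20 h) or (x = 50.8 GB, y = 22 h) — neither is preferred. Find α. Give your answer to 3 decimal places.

The Cobb–Douglas utilities coincide, so 56.5^α·20^(1−α) = 50.8^α·22^(1−α).
Rearrange to (56.5/50.8)^α = (22/20)^(1−α) and take logs: α·0.106344 = (1−α)·0.095310.
Thus α·(0.201654) = 0.095310, so α = 0.095310/0.201654 ≈ 0.473.

α ≈ 0.473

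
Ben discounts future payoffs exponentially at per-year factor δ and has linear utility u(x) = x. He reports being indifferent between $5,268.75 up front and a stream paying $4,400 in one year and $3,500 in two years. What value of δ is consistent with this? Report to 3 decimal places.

Present value of the stream is 4400·δ + 3500·δ². Indifference gives 4400δ + 3500δ² = 5268.75.
Rearranged: 3500δ² + 4400δ − 5268.75 = 0.
By the quadratic formula (taking the positive root), δ = (−4400 + √93122500.00) / 7000 ≈ 0.750.

δ ≈ 0.750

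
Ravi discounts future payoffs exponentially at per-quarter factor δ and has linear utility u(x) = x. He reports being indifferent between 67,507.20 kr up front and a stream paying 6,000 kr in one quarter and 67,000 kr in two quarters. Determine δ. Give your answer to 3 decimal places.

Present value of the stream is 6000·δ + 67000·δ². Indifference gives 6000δ + 67000δ² = 67507.20.
That is, 67000δ² + 6000δ − 67507.20 = 0, a quadratic in δ.
The positive root is δ = [−6000 + √(6000² + 4·67000·67507.20)] / (2·67000) = (−6000 + 134640.000)/134000 ≈ 0.960.

δ ≈ 0.960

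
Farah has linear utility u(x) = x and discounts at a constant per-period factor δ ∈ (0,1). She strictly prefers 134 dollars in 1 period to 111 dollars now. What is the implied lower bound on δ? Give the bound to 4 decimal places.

δ > 0.8284

The preference means 111 < δ·134.
So δ > 111/134 = 0.82836.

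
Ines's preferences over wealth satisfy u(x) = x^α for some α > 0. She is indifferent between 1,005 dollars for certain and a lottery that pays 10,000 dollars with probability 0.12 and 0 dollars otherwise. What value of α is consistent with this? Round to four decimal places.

Since u(0) = 0, the lottery's EU is 0.12·10000^α.
Setting u(1005) equal to that: 1005^α = 0.12·10000^α ⇒ (1005/10000)^α = 0.12.
Take logs: α = ln 0.12 / ln(1005/10000) ≈ 0.922818.

α ≈ 0.9228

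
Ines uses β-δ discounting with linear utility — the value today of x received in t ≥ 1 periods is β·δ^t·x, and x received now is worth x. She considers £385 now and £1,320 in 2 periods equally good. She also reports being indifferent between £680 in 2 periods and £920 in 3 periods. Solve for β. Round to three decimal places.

The second indifference involves only future payoffs, so β cancels: β·δ^2·680 = β·δ^3·920, giving δ = 680/920 = 0.73913.
The first indifference: 385 = β·δ^2·1320, so β = 385/(δ^2·1320) = 385/(0.54631·1320) ≈ 0.534.

β ≈ 0.534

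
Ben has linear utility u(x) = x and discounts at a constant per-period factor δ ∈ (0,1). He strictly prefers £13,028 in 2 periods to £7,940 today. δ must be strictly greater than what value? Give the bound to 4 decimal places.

Under u(x) = x this choice says 7940 < δ^2·13028.
Hence δ^2 > 7940/13028 = 0.60946, and x ↦ x^(1/2) is increasing on (0,∞).
δ > (7940/13028)^(1/2) ≈ 0.7807.

δ > 0.7807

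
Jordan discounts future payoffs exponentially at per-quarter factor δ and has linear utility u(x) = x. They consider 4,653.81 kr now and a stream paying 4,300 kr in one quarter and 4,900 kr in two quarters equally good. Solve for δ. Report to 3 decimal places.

δ ≈ 0.630

The stream is worth 4300δ + 4900δ² today, so 4300δ + 4900δ² = 4653.81.
That is, 4900δ² + 4300δ − 4653.81 = 0, a quadratic in δ.
The positive root is δ = [−4300 + √(4300² + 4·4900·4653.81)] / (2·4900) = (−4300 + 10474.000)/9800 ≈ 0.630.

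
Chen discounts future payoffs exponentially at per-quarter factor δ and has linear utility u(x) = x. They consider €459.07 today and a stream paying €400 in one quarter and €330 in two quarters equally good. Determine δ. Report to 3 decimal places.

δ ≈ 0.720

Present value of the stream is 400·δ + 330·δ². Indifference gives 400δ + 330δ² = 459.07.
So 330δ² + 400δ − 459.07 = 0.
By the quadratic formula (taking the positive root), δ = (−400 + √765972.40) / 660 ≈ 0.720.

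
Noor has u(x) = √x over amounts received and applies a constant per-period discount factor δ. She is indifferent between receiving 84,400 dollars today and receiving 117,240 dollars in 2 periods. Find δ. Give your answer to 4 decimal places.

δ ≈ 0.9211

Equating discounted utilities: u(84400) = δ^2·u(117240) ⇒ δ^2 = u(84400)/u(117240).
Since u(x) = √x, δ^2 = √(84400/117240) = 0.84846.
So δ = 0.84846^(1/2) ≈ 0.9211.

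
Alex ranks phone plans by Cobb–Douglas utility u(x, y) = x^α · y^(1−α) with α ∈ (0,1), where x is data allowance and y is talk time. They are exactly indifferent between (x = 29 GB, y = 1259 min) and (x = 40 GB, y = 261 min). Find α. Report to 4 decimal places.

Indifference: 29^α · 1259^(1−α) = 40^α · 261^(1−α).
Rearrange to (29/40)^α = (261/1259)^(1−α) and take logs: α·-0.3215836 = (1−α)·-1.5735526.
So α/(1−α) = (-1.5735526)/(-0.3215836) = 4.8931370, and α = 4.8931370/5.8931370 ≈ 0.8303.

α ≈ 0.8303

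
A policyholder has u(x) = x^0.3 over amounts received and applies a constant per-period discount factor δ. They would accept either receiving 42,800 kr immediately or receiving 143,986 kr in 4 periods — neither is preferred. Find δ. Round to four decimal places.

δ ≈ 0.9130

Indifference means u(42800) = δ^4 · u(143986), so δ^4 = u(42800)/u(143986).
Since u(x) = x^0.3, δ^4 = (42800/143986)^0.3 = 0.29725^0.3 = 0.69492.
Taking the 4th root: δ = 0.69492^(1/4) ≈ 0.9130.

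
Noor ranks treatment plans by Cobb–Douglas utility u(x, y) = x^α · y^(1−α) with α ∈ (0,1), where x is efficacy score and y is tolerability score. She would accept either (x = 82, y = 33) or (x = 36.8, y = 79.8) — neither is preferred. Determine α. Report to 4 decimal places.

The Cobb–Douglas utilities coincide, so 82^α·33^(1−α) = 36.8^α·79.8^(1−α).
Rearrange to (82/36.8)^α = (79.8/33)^(1−α) and take logs: α·0.8012214 = (1−α)·0.8830159.
So α/(1−α) = (0.8830159)/(0.8012214) = 1.1020873, and α = 1.1020873/2.1020873 ≈ 0.5243.

α ≈ 0.5243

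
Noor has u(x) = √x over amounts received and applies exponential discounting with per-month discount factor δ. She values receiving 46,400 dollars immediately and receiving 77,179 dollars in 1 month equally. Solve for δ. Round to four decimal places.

The payoff in 1 month is discounted by δ, so u(46400) = δ·u(77179) and δ = u(46400)/u(77179).
Since u(x) = √x, δ = √(46400/77179) = 0.77537.

δ ≈ 0.7754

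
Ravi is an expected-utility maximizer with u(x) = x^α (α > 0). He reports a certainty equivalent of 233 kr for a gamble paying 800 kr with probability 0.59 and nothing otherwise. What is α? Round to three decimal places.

EU(lottery) = 0.59·800^α + 0.41·0 = 0.59·800^α.
Equating: 233^α = 0.59·800^α, i.e. 0.2913^α = 0.59.
Take logs: α = ln 0.59 / ln(233/800) ≈ 0.42773.

α ≈ 0.428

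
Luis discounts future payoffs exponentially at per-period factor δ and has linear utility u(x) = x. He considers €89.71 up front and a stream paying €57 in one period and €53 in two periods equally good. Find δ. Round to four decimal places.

δ ≈ 0.8700

Equating present values: 89.71 = 57δ + 53δ².
Rearranged: 53δ² + 57δ − 89.71 = 0.
The positive root is δ = [−57 + √(57² + 4·53·89.71)] / (2·53) = (−57 + 149.223)/106 ≈ 0.8700.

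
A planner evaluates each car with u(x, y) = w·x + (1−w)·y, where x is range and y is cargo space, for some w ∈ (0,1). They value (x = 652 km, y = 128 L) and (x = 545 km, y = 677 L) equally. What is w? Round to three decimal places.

Indifference: w·652 + (1−w)·128 = w·545 + (1−w)·677.
Collecting terms: w·107 = (1−w)·549.
The marginal rate of substitution is 549/107, so w = 549/(107+549) = 0.837.

w = 0.837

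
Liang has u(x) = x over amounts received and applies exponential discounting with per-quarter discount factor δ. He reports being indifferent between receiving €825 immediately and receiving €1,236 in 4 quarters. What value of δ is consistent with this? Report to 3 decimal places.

Equating discounted utilities: u(825) = δ^4·u(1236) ⇒ δ^4 = u(825)/u(1236).
With u(x) = x: δ^4 = 825/1236 = 0.66748.
So δ = 0.66748^(1/4) ≈ 0.904.

δ ≈ 0.904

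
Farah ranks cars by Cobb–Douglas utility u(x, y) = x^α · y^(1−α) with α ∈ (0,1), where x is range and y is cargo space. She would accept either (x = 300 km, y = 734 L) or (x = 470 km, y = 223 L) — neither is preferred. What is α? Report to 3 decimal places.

α ≈ 0.726

The Cobb–Douglas utilities coincide, so 300^α·734^(1−α) = 470^α·223^(1−α).
Taking logs: α·ln 300 + (1−α)·ln 734 = α·ln 470 + (1−α)·ln 223, i.e. α·-0.448950 = (1−α)·-1.191337.
With A = -0.448950 and B = -1.191337: α·A = (1−α)·B, so α = B/(A+B) = -1.191337/-1.640287 ≈ 0.726.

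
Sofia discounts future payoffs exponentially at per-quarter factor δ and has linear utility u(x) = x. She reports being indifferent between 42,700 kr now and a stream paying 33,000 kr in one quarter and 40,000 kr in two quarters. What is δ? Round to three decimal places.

δ ≈ 0.700

Equating present values: 42700 = 33000δ + 40000δ².
So 40000δ² + 33000δ − 42700 = 0.
δ = (−33000 + √(33000² + 4·40000·42700)) / (2·40000) = (−33000 + √7921000000.00) / 80000 ≈ 0.700.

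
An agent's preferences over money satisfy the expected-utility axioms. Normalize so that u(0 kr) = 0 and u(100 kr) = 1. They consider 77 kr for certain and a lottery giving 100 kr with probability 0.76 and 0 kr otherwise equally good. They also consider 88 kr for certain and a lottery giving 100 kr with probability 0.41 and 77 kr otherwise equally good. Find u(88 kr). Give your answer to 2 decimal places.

0.86

The first gamble pins u(77 kr): it must equal 0.76·1 + 0.24·0 = 0.76.
Then u(88 kr) = 0.41·u(100 kr) + 0.59·u(77 kr) = 0.41·1.00 + 0.59·0.76 = 0.8584.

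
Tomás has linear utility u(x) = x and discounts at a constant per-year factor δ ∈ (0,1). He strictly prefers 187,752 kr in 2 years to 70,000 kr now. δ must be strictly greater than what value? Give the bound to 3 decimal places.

δ > 0.611

Under u(x) = x this choice says 70000 < δ^2·187752.
So δ^2 > 70000/187752 = 0.37283; taking the square root of both positive sides preserves the inequality.
δ > (70000/187752)^(1/2) ≈ 0.611.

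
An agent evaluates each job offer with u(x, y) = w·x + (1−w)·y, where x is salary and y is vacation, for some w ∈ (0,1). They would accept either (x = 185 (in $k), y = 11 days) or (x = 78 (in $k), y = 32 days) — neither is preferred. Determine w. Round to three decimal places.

Equating utilities: w·185 + (1−w)·11 = w·78 + (1−w)·32.
Rearranging, 107·w − 21·(1−w) = 0.
The marginal rate of substitution is 21/107, so w = 21/(107+21) = 0.164.

w = 0.164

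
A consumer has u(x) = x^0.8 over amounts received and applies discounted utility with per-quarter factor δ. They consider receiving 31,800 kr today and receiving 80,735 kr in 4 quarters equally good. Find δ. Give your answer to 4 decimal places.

δ ≈ 0.8300

Equating discounted utilities: u(31800) = δ^4·u(80735) ⇒ δ^4 = u(31800)/u(80735).
Since u(x) = x^0.8, δ^4 = (31800/80735)^0.8 = 0.39388^0.8 = 0.47456.
So δ = 0.47456^(1/4) ≈ 0.8300.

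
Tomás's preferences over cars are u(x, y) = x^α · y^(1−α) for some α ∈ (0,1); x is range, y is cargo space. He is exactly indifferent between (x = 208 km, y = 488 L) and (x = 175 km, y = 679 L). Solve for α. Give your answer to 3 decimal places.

α ≈ 0.657

Indifference: 208^α · 488^(1−α) = 175^α · 679^(1−α).
Taking logs: α·ln 208 + (1−α)·ln 488 = α·ln 175 + (1−α)·ln 679, i.e. α·0.172752 = (1−α)·0.330306.
With A = 0.172752 and B = 0.330306: α·A = (1−α)·B, so α = B/(A+B) = 0.330306/0.503058 ≈ 0.657.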